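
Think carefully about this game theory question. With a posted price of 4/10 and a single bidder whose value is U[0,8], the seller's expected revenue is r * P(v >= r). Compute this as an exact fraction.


Step 1: Posted price r = 2/5, value support [0,8]
Step 2: P(v >= r) = (8 - 2/5)/8 = 19/20
Step 3: Expected revenue = r * P(v >= r) = 2/5 * 19/20
Step 4: Revenue = 19/50

19/50


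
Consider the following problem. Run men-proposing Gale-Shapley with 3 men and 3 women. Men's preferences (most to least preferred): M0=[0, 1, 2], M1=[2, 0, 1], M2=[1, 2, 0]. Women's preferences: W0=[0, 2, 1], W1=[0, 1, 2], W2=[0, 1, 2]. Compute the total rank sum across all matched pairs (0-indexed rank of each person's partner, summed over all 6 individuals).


Step 1: Run Gale-Shapley (men propose, women hold best offer):
  M0 proposes to W0; she accepts
  M1 proposes to W2; she accepts
  M2 proposes to W1; she accepts
Step 2: Final matching: W0-M0, W1-M2, W2-M1
Step 3: 0-indexed ranks (man's rank of his match, then woman's): 0 + 0 + 0 + 2 + 0 + 1
Step 4: Total rank sum = 3

3


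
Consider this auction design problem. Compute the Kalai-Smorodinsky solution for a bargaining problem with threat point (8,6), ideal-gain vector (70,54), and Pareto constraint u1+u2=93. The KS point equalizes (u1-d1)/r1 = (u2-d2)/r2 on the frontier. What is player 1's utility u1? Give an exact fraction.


Step 1: At the KS point, (u1-d1)/r1 = (u2-d2)/r2 = t and u1+u2 = 93
Step 2: u1 = d1 + r1*t and u2 = d2 + r2*t, so (d1 + r1*t) + (d2 + r2*t) = 93
Step 3: t = (93 - 8 - 6)/(70 + 54) = 79/124
Step 4: u1 = d1 + r1*t = 8 + 70 * 79/124 = 3261/62
Step 5: (Check: u2 = d2 + r2*t = 2505/62; u1+u2 = 3261/62 + 2505/62 = 93, on the frontier.)

3261/62


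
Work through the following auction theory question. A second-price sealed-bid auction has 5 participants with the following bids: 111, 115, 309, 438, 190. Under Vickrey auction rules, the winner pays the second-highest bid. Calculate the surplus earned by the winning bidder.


Step 1: Sort bids in descending order: 438, 309, 190, 115, 111
Step 2: The winning bid is the highest: 438
Step 3: The payment equals the second-highest bid: 309
Step 4: Surplus = winner's bid - payment = 438 - 309 = 129

129


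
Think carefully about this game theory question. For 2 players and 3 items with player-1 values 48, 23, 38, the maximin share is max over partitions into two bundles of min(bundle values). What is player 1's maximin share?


Step 1: Item values = 48, 23, 38
Step 2: Enumerate all 2-bundle partitions and take the smaller bundle:
  Partition 1: {48} vs {23,38} -> bundles 48, 61; min = 48
  Partition 2: {23} vs {48,38} -> bundles 23, 86; min = 23
  Partition 3: {38} vs {48,23} -> bundles 38, 71; min = 38
Step 3: MMS = max(48, 23, 38) = 48

48


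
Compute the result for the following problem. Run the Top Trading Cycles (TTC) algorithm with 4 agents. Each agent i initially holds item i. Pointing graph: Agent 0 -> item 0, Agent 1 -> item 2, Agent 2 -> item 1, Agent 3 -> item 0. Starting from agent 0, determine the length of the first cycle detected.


Step 1: Trace the pointer graph from agent 0: 0 -> 0
Step 2: A cycle is detected when we revisit agent 0
Step 3: The cycle is: 0 -> 0
Step 4: Cycle length = 1

1


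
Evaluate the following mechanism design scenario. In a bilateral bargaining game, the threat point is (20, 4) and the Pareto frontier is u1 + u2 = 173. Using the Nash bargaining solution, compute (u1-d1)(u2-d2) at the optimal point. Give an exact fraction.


Step 1: The Nash solution splits surplus symmetrically above the disagreement point
Step 2: u1 = (total + d1 - d2)/2 = (173 + 20 - 4)/2 = 189/2
Step 3: u2 = (total - d1 + d2)/2 = (173 - 20 + 4)/2 = 157/2
Step 4: Nash product = (189/2 - 20) * (157/2 - 4)
Step 5: = 149/2 * 149/2 = 22201/4

22201/4


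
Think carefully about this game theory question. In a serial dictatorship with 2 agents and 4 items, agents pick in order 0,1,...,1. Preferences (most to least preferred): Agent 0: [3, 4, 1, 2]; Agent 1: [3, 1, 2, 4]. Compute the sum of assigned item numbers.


Step 1: Agent 0 picks item 3
Step 2: Agent 1 picks item 1
Step 3: Sum = 3 + 1 = 4

4


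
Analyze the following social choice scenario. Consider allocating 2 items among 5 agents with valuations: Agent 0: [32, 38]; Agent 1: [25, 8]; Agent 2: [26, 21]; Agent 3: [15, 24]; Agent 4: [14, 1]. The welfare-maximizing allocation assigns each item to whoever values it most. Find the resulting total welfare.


Step 1: For each item, find the maximum value among all agents.
Step 2: Item 0 -> Agent 0 (value 32)
Step 3: Item 1 -> Agent 0 (value 38)
Step 4: Total welfare = 32 + 38 = 70

70


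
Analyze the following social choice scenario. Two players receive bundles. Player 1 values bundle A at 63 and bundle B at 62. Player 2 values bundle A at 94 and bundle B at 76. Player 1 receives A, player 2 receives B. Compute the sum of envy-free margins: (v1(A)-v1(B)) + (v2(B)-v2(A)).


Step 1: Player 1's margin = v1(A) - v1(B) = 63 - 62 = 1
Step 2: Player 2's margin = v2(B) - v2(A) = 76 - 94 = -18
Step 3: Total margin = 1 + -18 = -17

-17


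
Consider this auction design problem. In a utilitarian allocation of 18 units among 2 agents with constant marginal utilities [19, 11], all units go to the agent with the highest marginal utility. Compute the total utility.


Step 1: The marginal utilities are [19, 11]
Step 2: The highest marginal utility is 19
Step 3: All 18 units go to that agent
Step 4: Total utility = 19 * 18 = 342

342


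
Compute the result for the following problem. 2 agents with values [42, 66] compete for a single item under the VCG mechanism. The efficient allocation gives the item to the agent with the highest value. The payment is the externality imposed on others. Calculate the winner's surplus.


Step 1: The winner is the agent with the highest value: agent 1 with value 66
Step 2: Values of other agents: [42]
Step 3: VCG payment = max of others' values = 42
Step 4: Surplus = 66 - 42 = 24

24


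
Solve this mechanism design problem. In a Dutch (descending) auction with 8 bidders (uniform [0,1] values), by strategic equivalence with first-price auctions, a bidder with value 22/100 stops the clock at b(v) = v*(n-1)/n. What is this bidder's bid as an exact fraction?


Step 1: Dutch auctions are strategically equivalent to first-price auctions
Step 2: The equilibrium bid is b(v) = v*(n-1)/n
Step 3: b = 11/50 * 7/8
Step 4: b = 77/400

77/400


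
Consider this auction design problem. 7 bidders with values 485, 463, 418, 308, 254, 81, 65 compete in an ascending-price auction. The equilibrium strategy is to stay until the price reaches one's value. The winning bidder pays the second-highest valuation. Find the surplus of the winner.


Step 1: Identify the highest value: 485
Step 2: Identify the second-highest value: 463
Step 3: The final price = second-highest value = 463
Step 4: Surplus = 485 - 463 = 22

22


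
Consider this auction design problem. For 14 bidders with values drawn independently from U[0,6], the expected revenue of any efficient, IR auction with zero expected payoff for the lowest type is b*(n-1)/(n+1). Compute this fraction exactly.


Step 1: By Revenue Equivalence, expected revenue = b*(n-1)/(n+1)
Step 2: Substituting n = 14, b = 6
Step 3: Revenue = 6*(14-1)/(14+1) = 6*13/15
Step 4: Revenue = 78/15 = 26/5

26/5


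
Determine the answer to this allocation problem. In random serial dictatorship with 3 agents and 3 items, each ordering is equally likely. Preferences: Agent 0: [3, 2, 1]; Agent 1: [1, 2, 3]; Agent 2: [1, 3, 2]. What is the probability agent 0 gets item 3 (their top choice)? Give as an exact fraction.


Step 1: Agent 0 wants item 3
Step 2: There are 6 possible orderings of agents
Step 3: In 5 orderings, agent 0 gets item 3
Step 4: Probability = 5/6

5/6


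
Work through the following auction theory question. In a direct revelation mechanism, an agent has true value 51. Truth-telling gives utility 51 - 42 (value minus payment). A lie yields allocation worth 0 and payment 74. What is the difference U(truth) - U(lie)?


Step 1: U(truth) = value - payment = 51 - 42 = 9
Step 2: U(lie) = allocation - payment = 0 - 74 = -74
Step 3: IC gap = 9 - (-74) = 83

83


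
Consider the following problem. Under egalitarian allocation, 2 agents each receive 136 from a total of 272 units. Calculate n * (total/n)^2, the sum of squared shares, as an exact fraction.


Step 1: Each agent's share = 272/2 = 136
Step 2: Square of each share = (136)^2 = 18496
Step 3: Sum of squares = 2 * 18496 = 36992

36992


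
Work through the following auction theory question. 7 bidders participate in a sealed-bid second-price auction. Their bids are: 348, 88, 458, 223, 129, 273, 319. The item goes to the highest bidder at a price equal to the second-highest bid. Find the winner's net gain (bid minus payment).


Step 1: Sort bids in descending order: 458, 348, 319, 273, 223, 129, 88
Step 2: The winning bid is the highest: 458
Step 3: The payment equals the second-highest bid: 348
Step 4: Surplus = winner's bid - payment = 458 - 348 = 110

110


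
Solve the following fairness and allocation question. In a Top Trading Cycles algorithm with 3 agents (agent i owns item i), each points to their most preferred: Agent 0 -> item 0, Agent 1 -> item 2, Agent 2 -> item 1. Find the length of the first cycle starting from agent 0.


Step 1: Trace the pointer graph from agent 0: 0 -> 0
Step 2: A cycle is detected when we revisit agent 0
Step 3: The cycle is: 0 -> 0
Step 4: Cycle length = 1

1


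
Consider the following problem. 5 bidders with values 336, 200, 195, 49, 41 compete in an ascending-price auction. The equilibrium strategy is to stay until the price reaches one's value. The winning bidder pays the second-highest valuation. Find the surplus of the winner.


Step 1: Identify the highest value: 336
Step 2: Identify the second-highest value: 200
Step 3: The final price = second-highest value = 200
Step 4: Surplus = 336 - 200 = 136

136


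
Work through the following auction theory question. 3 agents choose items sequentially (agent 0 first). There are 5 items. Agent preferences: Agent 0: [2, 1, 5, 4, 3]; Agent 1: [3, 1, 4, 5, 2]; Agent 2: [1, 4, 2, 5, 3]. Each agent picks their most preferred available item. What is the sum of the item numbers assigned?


Step 1: Agent 0 picks item 2
Step 2: Agent 1 picks item 3
Step 3: Agent 2 picks item 1
Step 4: Sum = 2 + 3 + 1 = 6

6


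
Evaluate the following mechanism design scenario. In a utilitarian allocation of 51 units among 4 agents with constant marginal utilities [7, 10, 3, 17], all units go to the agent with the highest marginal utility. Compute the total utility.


Step 1: The marginal utilities are [7, 10, 3, 17]
Step 2: The highest marginal utility is 17
Step 3: All 51 units go to that agent
Step 4: Total utility = 17 * 51 = 867

867


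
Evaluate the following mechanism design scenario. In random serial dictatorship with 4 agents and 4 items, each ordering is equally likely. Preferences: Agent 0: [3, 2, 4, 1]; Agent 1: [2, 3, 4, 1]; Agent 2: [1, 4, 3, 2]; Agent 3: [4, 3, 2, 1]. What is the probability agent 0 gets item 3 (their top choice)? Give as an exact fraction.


Step 1: Agent 0 wants item 3
Step 2: There are 24 possible orderings of agents
Step 3: In 24 orderings, agent 0 gets item 3
Step 4: Probability = 24/24 = 1

1


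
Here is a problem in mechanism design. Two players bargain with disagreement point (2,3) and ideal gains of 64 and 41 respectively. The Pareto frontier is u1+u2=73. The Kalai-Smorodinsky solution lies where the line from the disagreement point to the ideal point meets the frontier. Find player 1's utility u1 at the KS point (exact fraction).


Step 1: At the KS point, (u1-d1)/r1 = (u2-d2)/r2 = t and u1+u2 = 73
Step 2: u1 = d1 + r1*t and u2 = d2 + r2*t, so (d1 + r1*t) + (d2 + r2*t) = 73
Step 3: t = (73 - 2 - 3)/(64 + 41) = 68/105
Step 4: u1 = d1 + r1*t = 2 + 64 * 68/105 = 4562/105
Step 5: (Check: u2 = d2 + r2*t = 3103/105; u1+u2 = 4562/105 + 3103/105 = 73, on the frontier.)

4562/105


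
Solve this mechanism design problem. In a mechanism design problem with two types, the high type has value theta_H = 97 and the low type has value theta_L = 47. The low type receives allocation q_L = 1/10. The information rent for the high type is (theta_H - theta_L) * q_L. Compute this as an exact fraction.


Step 1: theta_H - theta_L = 97 - 47 = 50
Step 2: Information rent = (theta_H - theta_L) * q_L
Step 3: = 50 * 1/10
Step 4: = 5

5


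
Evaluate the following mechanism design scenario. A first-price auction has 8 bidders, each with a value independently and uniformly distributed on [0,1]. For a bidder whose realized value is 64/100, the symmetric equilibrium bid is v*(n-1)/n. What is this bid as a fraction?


Step 1: The symmetric BNE bidding function is b(v) = v * (n-1) / n
Step 2: Substitute v = 16/25 and n = 8
Step 3: b = 16/25 * 7/8
Step 4: b = 14/25

14/25


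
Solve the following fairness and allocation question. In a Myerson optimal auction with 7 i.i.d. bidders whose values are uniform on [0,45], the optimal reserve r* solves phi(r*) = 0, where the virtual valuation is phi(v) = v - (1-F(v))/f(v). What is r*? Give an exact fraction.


Step 1: For U[0,45], F(v) = v/45 and f(v) = 1/45
Step 2: phi(v) = v - (1 - v/45)/(1/45) = v - (45 - v) = 2v - 45
Step 3: Set phi(r*) = 0: 2r* - 45 = 0
Step 4: r* = 45/2 (the number of bidders n = 7 does not enter)

45/2


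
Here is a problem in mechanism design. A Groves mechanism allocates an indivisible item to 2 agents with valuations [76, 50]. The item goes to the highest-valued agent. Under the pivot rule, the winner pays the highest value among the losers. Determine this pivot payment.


Step 1: The efficient winner is agent 0 with value 76
Step 2: Other agents' values: [50]
Step 3: Pivot payment = max(others) = 50
Step 4: The winner pays 50

50


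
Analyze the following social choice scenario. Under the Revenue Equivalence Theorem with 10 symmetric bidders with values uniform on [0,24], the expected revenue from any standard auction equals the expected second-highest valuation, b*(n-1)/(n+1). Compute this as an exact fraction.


Step 1: By Revenue Equivalence, expected revenue = b*(n-1)/(n+1)
Step 2: Substituting n = 10, b = 24
Step 3: Revenue = 24*(10-1)/(10+1) = 24*9/11
Step 4: Revenue = 216/11

216/11


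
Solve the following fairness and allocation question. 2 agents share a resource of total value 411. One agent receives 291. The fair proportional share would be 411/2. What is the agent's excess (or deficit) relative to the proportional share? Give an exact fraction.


Step 1: Proportional share = 411/2
Step 2: Agent's actual allocation = 291
Step 3: Excess = 291 - 411/2 = 171/2

171/2


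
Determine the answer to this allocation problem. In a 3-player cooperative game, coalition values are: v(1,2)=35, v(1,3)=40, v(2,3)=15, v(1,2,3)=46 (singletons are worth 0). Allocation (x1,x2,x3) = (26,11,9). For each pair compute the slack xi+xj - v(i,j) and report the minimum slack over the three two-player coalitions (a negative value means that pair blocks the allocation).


Step 1: Slack for coalition (1,2): x1+x2 - v12 = 37 - 35 = 2
Step 2: Slack for coalition (1,3): x1+x3 - v13 = 35 - 40 = -5
Step 3: Slack for coalition (2,3): x2+x3 - v23 = 20 - 15 = 5
Step 4: Minimum slack = min(2, -5, 5) = -5, attained by (1,3); coalition (1,3) can block (slack < 0), so the allocation is not in the core

-5


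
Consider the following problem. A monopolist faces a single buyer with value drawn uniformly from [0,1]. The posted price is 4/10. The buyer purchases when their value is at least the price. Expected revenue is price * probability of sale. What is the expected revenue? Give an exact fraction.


Step 1: Posted price r = 2/5, value support [0,1]
Step 2: P(v >= r) = (1 - 2/5)/1 = 3/5
Step 3: Expected revenue = r * P(v >= r) = 2/5 * 3/5
Step 4: Revenue = 6/25

6/25


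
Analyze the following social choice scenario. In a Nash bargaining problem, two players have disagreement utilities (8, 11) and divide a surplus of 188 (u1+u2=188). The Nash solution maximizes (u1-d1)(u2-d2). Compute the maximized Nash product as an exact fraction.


Step 1: The Nash solution splits surplus symmetrically above the disagreement point
Step 2: u1 = (total + d1 - d2)/2 = (188 + 8 - 11)/2 = 185/2
Step 3: u2 = (total - d1 + d2)/2 = (188 - 8 + 11)/2 = 191/2
Step 4: Nash product = (185/2 - 8) * (191/2 - 11)
Step 5: = 169/2 * 169/2 = 28561/4

28561/4


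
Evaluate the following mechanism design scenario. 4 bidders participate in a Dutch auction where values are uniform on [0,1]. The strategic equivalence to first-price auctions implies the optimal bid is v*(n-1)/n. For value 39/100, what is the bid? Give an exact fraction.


Step 1: Dutch auctions are strategically equivalent to first-price auctions
Step 2: The equilibrium bid is b(v) = v*(n-1)/n
Step 3: b = 39/100 * 3/4
Step 4: b = 117/400

117/400


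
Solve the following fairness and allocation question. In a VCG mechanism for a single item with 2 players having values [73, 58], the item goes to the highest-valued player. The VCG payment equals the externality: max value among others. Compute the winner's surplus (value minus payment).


Step 1: The winner is the agent with the highest value: agent 0 with value 73
Step 2: Values of other agents: [58]
Step 3: VCG payment = max of others' values = 58
Step 4: Surplus = 73 - 58 = 15

15


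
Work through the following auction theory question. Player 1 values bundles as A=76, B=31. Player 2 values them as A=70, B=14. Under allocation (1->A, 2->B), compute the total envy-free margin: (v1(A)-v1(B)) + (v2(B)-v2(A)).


Step 1: Player 1's margin = v1(A) - v1(B) = 76 - 31 = 45
Step 2: Player 2's margin = v2(B) - v2(A) = 14 - 70 = -56
Step 3: Total margin = 45 + -56 = -11

-11


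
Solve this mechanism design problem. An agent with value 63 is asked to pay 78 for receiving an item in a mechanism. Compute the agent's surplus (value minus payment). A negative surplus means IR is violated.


Step 1: Surplus = value - payment = 63 - 78 = -15
Step 2: IR is violated (surplus < 0)

-15


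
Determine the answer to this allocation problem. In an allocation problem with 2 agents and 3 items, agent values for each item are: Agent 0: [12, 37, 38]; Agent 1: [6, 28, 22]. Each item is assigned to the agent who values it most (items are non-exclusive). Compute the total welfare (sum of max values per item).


Step 1: For each item, find the maximum value among all agents.
Step 2: Item 0 -> Agent 0 (value 12)
Step 3: Item 1 -> Agent 0 (value 37)
Step 4: Item 2 -> Agent 0 (value 38)
Step 5: Total welfare = 12 + 37 + 38 = 87

87


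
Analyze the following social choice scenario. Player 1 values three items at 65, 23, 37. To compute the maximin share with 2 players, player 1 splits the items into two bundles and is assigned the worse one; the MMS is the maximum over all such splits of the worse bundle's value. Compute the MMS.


Step 1: Item values = 65, 23, 37
Step 2: Enumerate all 2-bundle partitions and take the smaller bundle:
  Partition 1: {65} vs {23,37} -> bundles 65, 60; min = 60
  Partition 2: {23} vs {65,37} -> bundles 23, 102; min = 23
  Partition 3: {37} vs {65,23} -> bundles 37, 88; min = 37
Step 3: MMS = max(60, 23, 37) = 60

60


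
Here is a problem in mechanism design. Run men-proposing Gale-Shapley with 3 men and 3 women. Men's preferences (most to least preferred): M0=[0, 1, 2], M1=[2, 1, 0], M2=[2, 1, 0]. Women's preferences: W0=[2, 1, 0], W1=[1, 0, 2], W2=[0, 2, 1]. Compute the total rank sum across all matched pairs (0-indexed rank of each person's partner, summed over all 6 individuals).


Step 1: Run Gale-Shapley (men propose, women hold best offer):
  M0 proposes to W0; she accepts
  M1 proposes to W2; she accepts
  M2 proposes to W2; she switches from M1
  M1 proposes to W1; she accepts
Step 2: Final matching: W0-M0, W1-M1, W2-M2
Step 3: 0-indexed ranks (man's rank of his match, then woman's): 0 + 2 + 1 + 0 + 0 + 1
Step 4: Total rank sum = 4

4


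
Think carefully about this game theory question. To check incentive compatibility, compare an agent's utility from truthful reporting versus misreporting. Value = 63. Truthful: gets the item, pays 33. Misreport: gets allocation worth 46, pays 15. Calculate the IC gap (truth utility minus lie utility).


Step 1: U(truth) = value - payment = 63 - 33 = 30
Step 2: U(lie) = allocation - payment = 46 - 15 = 31
Step 3: IC gap = 30 - 31 = -1

-1


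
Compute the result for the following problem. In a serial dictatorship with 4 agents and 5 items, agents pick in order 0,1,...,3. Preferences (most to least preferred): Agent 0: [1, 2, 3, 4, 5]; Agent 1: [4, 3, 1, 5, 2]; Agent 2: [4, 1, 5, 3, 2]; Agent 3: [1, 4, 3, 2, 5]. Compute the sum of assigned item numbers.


Step 1: Agent 0 picks item 1
Step 2: Agent 1 picks item 4
Step 3: Agent 2 picks item 5
Step 4: Agent 3 picks item 3
Step 5: Sum = 1 + 4 + 5 + 3 = 13

13


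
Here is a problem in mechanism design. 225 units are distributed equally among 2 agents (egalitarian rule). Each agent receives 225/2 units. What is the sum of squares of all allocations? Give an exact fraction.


Step 1: Each agent's share = 225/2
Step 2: Square of each share = (225/2)^2 = 50625/4
Step 3: Sum of squares = 2 * 50625/4 = 50625/2

50625/2


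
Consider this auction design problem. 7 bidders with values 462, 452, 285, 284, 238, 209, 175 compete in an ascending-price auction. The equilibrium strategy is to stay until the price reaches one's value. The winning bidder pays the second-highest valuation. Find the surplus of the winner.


Step 1: Identify the highest value: 462
Step 2: Identify the second-highest value: 452
Step 3: The final price = second-highest value = 452
Step 4: Surplus = 462 - 452 = 10

10


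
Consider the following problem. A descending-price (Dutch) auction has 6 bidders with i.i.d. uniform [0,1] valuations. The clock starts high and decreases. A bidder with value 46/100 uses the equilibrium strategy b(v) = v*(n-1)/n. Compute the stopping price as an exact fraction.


Step 1: Dutch auctions are strategically equivalent to first-price auctions
Step 2: The equilibrium bid is b(v) = v*(n-1)/n
Step 3: b = 23/50 * 5/6
Step 4: b = 23/60

23/60


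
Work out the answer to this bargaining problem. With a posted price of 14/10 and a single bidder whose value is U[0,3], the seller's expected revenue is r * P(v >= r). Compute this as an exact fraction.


Step 1: Posted price r = 7/5, value support [0,3]
Step 2: P(v >= r) = (3 - 7/5)/3 = 8/15
Step 3: Expected revenue = r * P(v >= r) = 7/5 * 8/15
Step 4: Revenue = 56/75

56/75


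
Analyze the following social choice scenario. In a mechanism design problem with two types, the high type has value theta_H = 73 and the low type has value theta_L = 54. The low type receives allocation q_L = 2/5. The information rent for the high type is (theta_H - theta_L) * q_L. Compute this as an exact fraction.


Step 1: theta_H - theta_L = 73 - 54 = 19
Step 2: Information rent = (theta_H - theta_L) * q_L
Step 3: = 19 * 2/5
Step 4: = 38/5

38/5


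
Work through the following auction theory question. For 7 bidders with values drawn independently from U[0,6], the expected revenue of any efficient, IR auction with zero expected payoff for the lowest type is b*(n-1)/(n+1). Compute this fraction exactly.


Step 1: By Revenue Equivalence, expected revenue = b*(n-1)/(n+1)
Step 2: Substituting n = 7, b = 6
Step 3: Revenue = 6*(7-1)/(7+1) = 6*6/8
Step 4: Revenue = 36/8 = 9/2

9/2


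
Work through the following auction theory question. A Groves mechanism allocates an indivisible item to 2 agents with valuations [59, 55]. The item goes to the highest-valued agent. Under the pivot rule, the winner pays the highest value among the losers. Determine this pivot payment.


Step 1: The efficient winner is agent 0 with value 59
Step 2: Other agents' values: [55]
Step 3: Pivot payment = max(others) = 55
Step 4: The winner pays 55

55


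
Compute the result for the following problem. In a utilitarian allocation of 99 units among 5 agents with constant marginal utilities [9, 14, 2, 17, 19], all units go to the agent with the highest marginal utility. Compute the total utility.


Step 1: The marginal utilities are [9, 14, 2, 17, 19]
Step 2: The highest marginal utility is 19
Step 3: All 99 units go to that agent
Step 4: Total utility = 19 * 99 = 1881

1881


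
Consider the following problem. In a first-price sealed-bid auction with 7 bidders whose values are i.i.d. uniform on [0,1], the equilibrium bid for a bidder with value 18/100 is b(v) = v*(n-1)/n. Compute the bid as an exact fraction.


Step 1: The symmetric BNE bidding function is b(v) = v * (n-1) / n
Step 2: Substitute v = 9/50 and n = 7
Step 3: b = 9/50 * 6/7
Step 4: b = 27/175

27/175


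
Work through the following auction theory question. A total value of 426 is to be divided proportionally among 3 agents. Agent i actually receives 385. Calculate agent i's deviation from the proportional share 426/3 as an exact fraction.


Step 1: Proportional share = 426/3 = 142
Step 2: Agent's actual allocation = 385
Step 3: Excess = 385 - 142 = 243

243


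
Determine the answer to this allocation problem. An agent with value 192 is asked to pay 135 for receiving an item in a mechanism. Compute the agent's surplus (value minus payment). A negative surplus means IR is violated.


Step 1: Surplus = value - payment = 192 - 135 = 57
Step 2: IR is satisfied (surplus >= 0)

57


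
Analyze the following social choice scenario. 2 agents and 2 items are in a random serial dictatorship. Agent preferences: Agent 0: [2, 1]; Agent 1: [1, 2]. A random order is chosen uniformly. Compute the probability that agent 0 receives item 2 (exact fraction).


Step 1: Agent 0 wants item 2
Step 2: There are 2 possible orderings of agents
Step 3: In 2 orderings, agent 0 gets item 2
Step 4: Probability = 2/2 = 1

1


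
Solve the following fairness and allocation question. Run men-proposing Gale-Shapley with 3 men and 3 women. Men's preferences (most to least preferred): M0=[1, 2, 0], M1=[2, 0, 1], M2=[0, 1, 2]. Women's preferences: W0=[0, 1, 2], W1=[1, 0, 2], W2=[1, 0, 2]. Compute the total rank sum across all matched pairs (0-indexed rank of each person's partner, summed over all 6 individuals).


Step 1: Run Gale-Shapley (men propose, women hold best offer):
  M0 proposes to W1; she accepts
  M1 proposes to W2; she accepts
  M2 proposes to W0; she accepts
Step 2: Final matching: W0-M2, W1-M0, W2-M1
Step 3: 0-indexed ranks (man's rank of his match, then woman's): 0 + 2 + 0 + 1 + 0 + 0
Step 4: Total rank sum = 3

3


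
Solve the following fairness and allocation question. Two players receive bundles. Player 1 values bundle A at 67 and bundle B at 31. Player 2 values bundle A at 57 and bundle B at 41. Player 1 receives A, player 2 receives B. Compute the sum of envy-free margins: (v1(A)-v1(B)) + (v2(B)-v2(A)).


Step 1: Player 1's margin = v1(A) - v1(B) = 67 - 31 = 36
Step 2: Player 2's margin = v2(B) - v2(A) = 41 - 57 = -16
Step 3: Total margin = 36 + -16 = 20

20


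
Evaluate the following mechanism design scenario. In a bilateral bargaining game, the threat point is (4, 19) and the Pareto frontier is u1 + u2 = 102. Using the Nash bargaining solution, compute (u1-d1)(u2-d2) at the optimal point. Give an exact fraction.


Step 1: The Nash solution splits surplus symmetrically above the disagreement point
Step 2: u1 = (total + d1 - d2)/2 = (102 + 4 - 19)/2 = 87/2
Step 3: u2 = (total - d1 + d2)/2 = (102 - 4 + 19)/2 = 117/2
Step 4: Nash product = (87/2 - 4) * (117/2 - 19)
Step 5: = 79/2 * 79/2 = 6241/4

6241/4


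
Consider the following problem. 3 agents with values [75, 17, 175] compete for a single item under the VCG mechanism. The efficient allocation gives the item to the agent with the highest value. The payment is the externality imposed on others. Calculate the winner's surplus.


Step 1: The winner is the agent with the highest value: agent 2 with value 175
Step 2: Values of other agents: [75, 17]
Step 3: VCG payment = max of others' values = 75
Step 4: Surplus = 175 - 75 = 100

100


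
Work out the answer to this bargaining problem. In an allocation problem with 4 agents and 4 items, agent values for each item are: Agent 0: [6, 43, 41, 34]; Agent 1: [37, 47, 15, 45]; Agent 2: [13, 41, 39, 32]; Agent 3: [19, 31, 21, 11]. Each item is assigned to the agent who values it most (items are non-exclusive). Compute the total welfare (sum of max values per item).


Step 1: For each item, find the maximum value among all agents.
Step 2: Item 0 -> Agent 1 (value 37)
Step 3: Item 1 -> Agent 1 (value 47)
Step 4: Item 2 -> Agent 0 (value 41)
Step 5: Item 3 -> Agent 1 (value 45)
Step 6: Total welfare = 37 + 47 + 41 + 45 = 170

170


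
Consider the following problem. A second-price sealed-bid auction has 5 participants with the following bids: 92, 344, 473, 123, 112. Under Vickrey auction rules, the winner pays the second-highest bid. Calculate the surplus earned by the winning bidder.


Step 1: Sort bids in descending order: 473, 344, 123, 112, 92
Step 2: The winning bid is the highest: 473
Step 3: The payment equals the second-highest bid: 344
Step 4: Surplus = winner's bid - payment = 473 - 344 = 129

129


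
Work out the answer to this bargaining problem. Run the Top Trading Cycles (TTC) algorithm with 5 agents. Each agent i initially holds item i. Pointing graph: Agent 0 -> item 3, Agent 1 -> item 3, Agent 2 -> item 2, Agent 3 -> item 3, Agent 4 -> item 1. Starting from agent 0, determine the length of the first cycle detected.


Step 1: Trace the pointer graph from agent 0: 0 -> 3 -> 3
Step 2: A cycle is detected when we revisit agent 3
Step 3: The cycle is: 3 -> 3
Step 4: Cycle length = 1

1


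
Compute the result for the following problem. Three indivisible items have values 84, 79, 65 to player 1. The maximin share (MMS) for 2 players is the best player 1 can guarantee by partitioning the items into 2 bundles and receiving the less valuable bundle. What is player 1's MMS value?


Step 1: Item values = 84, 79, 65
Step 2: Enumerate all 2-bundle partitions and take the smaller bundle:
  Partition 1: {84} vs {79,65} -> bundles 84, 144; min = 84
  Partition 2: {79} vs {84,65} -> bundles 79, 149; min = 79
  Partition 3: {65} vs {84,79} -> bundles 65, 163; min = 65
Step 3: MMS = max(84, 79, 65) = 84

84


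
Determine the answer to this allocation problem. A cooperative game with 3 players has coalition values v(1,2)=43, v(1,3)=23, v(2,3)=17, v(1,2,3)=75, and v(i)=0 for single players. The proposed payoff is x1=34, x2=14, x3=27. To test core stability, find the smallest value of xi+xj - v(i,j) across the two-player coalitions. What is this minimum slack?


Step 1: Slack for coalition (1,2): x1+x2 - v12 = 48 - 43 = 5
Step 2: Slack for coalition (1,3): x1+x3 - v13 = 61 - 23 = 38
Step 3: Slack for coalition (2,3): x2+x3 - v23 = 41 - 17 = 24
Step 4: Minimum slack = min(5, 38, 24) = 5, attained by (1,2); no pair can gain by deviating, so the allocation is in the core

5


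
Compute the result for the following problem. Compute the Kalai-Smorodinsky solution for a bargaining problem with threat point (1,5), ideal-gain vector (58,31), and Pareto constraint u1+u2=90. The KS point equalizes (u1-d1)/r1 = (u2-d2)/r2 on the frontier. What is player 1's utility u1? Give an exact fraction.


Step 1: At the KS point, (u1-d1)/r1 = (u2-d2)/r2 = t and u1+u2 = 90
Step 2: u1 = d1 + r1*t and u2 = d2 + r2*t, so (d1 + r1*t) + (d2 + r2*t) = 90
Step 3: t = (90 - 1 - 5)/(58 + 31) = 84/89
Step 4: u1 = d1 + r1*t = 1 + 58 * 84/89 = 4961/89
Step 5: (Check: u2 = d2 + r2*t = 3049/89; u1+u2 = 4961/89 + 3049/89 = 90, on the frontier.)

4961/89


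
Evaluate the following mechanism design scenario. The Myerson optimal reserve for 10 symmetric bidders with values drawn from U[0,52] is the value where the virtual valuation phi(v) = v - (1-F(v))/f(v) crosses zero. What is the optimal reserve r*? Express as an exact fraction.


Step 1: For U[0,52], F(v) = v/52 and f(v) = 1/52
Step 2: phi(v) = v - (1 - v/52)/(1/52) = v - (52 - v) = 2v - 52
Step 3: Set phi(r*) = 0: 2r* - 52 = 0
Step 4: r* = 52/2 = 26 (the number of bidders n = 10 does not enter)

26


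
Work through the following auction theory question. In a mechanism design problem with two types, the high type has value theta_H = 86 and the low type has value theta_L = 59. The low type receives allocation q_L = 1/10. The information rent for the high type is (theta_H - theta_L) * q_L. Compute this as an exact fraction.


Step 1: theta_H - theta_L = 86 - 59 = 27
Step 2: Information rent = (theta_H - theta_L) * q_L
Step 3: = 27 * 1/10
Step 4: = 27/10

27/10


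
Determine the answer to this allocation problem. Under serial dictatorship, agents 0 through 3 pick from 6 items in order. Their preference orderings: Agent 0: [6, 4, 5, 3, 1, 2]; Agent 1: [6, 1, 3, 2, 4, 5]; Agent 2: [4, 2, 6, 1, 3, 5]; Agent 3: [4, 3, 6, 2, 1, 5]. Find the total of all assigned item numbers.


Step 1: Agent 0 picks item 6
Step 2: Agent 1 picks item 1
Step 3: Agent 2 picks item 4
Step 4: Agent 3 picks item 3
Step 5: Sum = 6 + 1 + 4 + 3 = 14

14


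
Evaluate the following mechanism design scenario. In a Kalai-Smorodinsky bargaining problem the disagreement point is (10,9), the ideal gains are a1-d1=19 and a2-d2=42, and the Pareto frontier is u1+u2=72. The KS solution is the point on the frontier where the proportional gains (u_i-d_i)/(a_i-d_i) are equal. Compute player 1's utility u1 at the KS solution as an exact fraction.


Step 1: At the KS point, (u1-d1)/r1 = (u2-d2)/r2 = t and u1+u2 = 72
Step 2: u1 = d1 + r1*t and u2 = d2 + r2*t, so (d1 + r1*t) + (d2 + r2*t) = 72
Step 3: t = (72 - 10 - 9)/(19 + 42) = 53/61
Step 4: u1 = d1 + r1*t = 10 + 19 * 53/61 = 1617/61
Step 5: (Check: u2 = d2 + r2*t = 2775/61; u1+u2 = 1617/61 + 2775/61 = 72, on the frontier.)

1617/61


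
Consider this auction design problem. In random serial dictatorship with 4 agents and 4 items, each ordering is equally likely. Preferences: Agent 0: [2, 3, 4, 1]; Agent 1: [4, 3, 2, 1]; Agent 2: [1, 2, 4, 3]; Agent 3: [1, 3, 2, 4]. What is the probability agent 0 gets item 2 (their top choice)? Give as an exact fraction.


Step 1: Agent 0 wants item 2
Step 2: There are 24 possible orderings of agents
Step 3: In 20 orderings, agent 0 gets item 2
Step 4: Probability = 20/24 = 5/6

5/6


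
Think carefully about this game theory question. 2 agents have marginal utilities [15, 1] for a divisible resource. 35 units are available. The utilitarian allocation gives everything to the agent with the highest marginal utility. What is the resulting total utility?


Step 1: The marginal utilities are [15, 1]
Step 2: The highest marginal utility is 15
Step 3: All 35 units go to that agent
Step 4: Total utility = 15 * 35 = 525

525


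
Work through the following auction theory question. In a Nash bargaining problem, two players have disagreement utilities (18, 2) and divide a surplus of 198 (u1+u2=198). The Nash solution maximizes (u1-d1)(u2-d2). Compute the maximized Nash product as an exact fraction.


Step 1: The Nash solution splits surplus symmetrically above the disagreement point
Step 2: u1 = (total + d1 - d2)/2 = (198 + 18 - 2)/2 = 107
Step 3: u2 = (total - d1 + d2)/2 = (198 - 18 + 2)/2 = 91
Step 4: Nash product = (107 - 18) * (91 - 2)
Step 5: = 89 * 89 = 7921

7921


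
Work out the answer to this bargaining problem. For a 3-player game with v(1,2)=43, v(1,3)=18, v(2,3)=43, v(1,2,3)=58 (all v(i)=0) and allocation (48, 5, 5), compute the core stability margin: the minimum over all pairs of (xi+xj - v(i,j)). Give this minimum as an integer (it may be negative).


Step 1: Slack for coalition (1,2): x1+x2 - v12 = 53 - 43 = 10
Step 2: Slack for coalition (1,3): x1+x3 - v13 = 53 - 18 = 35
Step 3: Slack for coalition (2,3): x2+x3 - v23 = 10 - 43 = -33
Step 4: Minimum slack = min(10, 35, -33) = -33, attained by (2,3); coalition (2,3) can block (slack < 0), so the allocation is not in the core

-33


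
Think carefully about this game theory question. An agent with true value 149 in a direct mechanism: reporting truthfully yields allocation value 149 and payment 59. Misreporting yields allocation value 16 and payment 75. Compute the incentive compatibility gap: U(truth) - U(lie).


Step 1: U(truth) = value - payment = 149 - 59 = 90
Step 2: U(lie) = allocation - payment = 16 - 75 = -59
Step 3: IC gap = 90 - (-59) = 149

149


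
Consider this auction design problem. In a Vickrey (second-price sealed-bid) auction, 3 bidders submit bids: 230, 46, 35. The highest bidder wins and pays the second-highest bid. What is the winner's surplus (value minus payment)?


Step 1: Sort bids in descending order: 230, 46, 35
Step 2: The winning bid is the highest: 230
Step 3: The payment equals the second-highest bid: 46
Step 4: Surplus = winner's bid - payment = 230 - 46 = 184

184


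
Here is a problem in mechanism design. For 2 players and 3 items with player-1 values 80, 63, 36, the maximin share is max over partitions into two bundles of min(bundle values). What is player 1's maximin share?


Step 1: Item values = 80, 63, 36
Step 2: Enumerate all 2-bundle partitions and take the smaller bundle:
  Partition 1: {80} vs {63,36} -> bundles 80, 99; min = 80
  Partition 2: {63} vs {80,36} -> bundles 63, 116; min = 63
  Partition 3: {36} vs {80,63} -> bundles 36, 143; min = 36
Step 3: MMS = max(80, 63, 36) = 80

80


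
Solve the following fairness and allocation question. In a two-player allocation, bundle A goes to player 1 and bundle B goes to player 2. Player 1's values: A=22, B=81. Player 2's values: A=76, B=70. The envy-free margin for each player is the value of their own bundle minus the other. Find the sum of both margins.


Step 1: Player 1's margin = v1(A) - v1(B) = 22 - 81 = -59
Step 2: Player 2's margin = v2(B) - v2(A) = 70 - 76 = -6
Step 3: Total margin = -59 + -6 = -65

-65


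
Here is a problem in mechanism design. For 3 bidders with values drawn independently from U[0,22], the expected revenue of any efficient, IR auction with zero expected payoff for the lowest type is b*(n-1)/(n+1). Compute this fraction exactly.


Step 1: By Revenue Equivalence, expected revenue = b*(n-1)/(n+1)
Step 2: Substituting n = 3, b = 22
Step 3: Revenue = 22*(3-1)/(3+1) = 22*2/4
Step 4: Revenue = 44/4 = 11

11


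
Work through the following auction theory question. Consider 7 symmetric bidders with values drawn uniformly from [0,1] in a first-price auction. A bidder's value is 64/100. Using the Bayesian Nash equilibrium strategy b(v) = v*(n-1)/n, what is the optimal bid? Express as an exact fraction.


Step 1: The symmetric BNE bidding function is b(v) = v * (n-1) / n
Step 2: Substitute v = 16/25 and n = 7
Step 3: b = 16/25 * 6/7
Step 4: b = 96/175

96/175


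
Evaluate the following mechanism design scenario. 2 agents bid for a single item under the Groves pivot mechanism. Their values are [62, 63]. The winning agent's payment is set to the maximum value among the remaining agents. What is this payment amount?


Step 1: The efficient winner is agent 1 with value 63
Step 2: Other agents' values: [62]
Step 3: Pivot payment = max(others) = 62
Step 4: The winner pays 62

62


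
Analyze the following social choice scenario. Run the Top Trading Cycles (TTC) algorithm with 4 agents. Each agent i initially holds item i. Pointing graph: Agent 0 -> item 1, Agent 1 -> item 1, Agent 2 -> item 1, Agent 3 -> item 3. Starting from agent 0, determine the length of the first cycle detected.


Step 1: Trace the pointer graph from agent 0: 0 -> 1 -> 1
Step 2: A cycle is detected when we revisit agent 1
Step 3: The cycle is: 1 -> 1
Step 4: Cycle length = 1

1


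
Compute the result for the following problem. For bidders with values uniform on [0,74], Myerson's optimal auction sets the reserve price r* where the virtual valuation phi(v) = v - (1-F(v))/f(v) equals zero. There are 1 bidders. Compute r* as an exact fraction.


Step 1: For U[0,74], F(v) = v/74 and f(v) = 1/74
Step 2: phi(v) = v - (1 - v/74)/(1/74) = v - (74 - v) = 2v - 74
Step 3: Set phi(r*) = 0: 2r* - 74 = 0
Step 4: r* = 74/2 = 37 (the number of bidders n = 1 does not enter)

37
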